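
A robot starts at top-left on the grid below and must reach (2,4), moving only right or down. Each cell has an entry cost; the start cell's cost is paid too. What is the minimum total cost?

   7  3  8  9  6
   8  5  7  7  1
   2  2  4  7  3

Best path: [0,0]→[0,1]→[1,1]→[2,1]→[2,2]→[2,3]→[2,4]
Cost: 7 + 3 + 5 + 2 + 4 + 7 + 3 = 31

31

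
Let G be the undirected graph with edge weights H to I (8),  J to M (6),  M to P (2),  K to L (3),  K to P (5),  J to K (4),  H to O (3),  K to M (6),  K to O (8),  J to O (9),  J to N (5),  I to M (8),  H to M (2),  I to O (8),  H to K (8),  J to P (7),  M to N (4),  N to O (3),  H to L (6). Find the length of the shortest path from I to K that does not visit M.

Comparing a few candidate routes:
I → H → L → K: 8 + 6 + 3 = 17
I → H → K: 8 + 8 = 16
I → O → K: 8 + 8 = 16
The minimum is 16.

16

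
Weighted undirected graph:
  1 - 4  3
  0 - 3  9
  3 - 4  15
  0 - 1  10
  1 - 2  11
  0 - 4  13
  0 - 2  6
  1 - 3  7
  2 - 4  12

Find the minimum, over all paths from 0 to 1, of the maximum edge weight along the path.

A few of the 0→1 routes:
0-3-1: max(9, 7) = 9
0-2-1: max(6, 11) = 11
0-1: max(10) = 10
0-4-2-1: max(13, 12, 11) = 13
0-2-4-1: max(6, 12, 3) = 12
Best route has worst link 9.

9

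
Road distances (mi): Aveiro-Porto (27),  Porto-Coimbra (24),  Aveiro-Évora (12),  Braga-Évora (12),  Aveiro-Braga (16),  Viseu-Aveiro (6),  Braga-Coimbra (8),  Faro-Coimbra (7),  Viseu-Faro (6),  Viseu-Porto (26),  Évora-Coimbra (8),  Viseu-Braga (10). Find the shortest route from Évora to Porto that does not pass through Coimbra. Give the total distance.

39

Comparing a few candidate routes:
Évora - Braga - Aveiro - Viseu - Porto: 12 + 16 + 6 + 26 = 60
Évora - Aveiro - Porto: 12 + 27 = 39
Évora - Braga - Viseu - Aveiro - Porto: 12 + 10 + 6 + 27 = 55
Évora - Braga - Viseu - Porto: 12 + 10 + 26 = 48
Évora - Braga - Aveiro - Porto: 12 + 16 + 27 = 55
Évora - Aveiro - Viseu - Porto: 12 + 6 + 26 = 44
The minimum is 39 mi.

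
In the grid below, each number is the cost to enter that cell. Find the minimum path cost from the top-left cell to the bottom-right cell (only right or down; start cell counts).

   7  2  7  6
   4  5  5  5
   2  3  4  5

Cheapest: (0,0)→(1,0)→(2,0)→(2,1)→(2,2)→(2,3)
  7 + 4 + 2 + 3 + 4 + 5 = 25
(Top row then right column would cost 32.)

25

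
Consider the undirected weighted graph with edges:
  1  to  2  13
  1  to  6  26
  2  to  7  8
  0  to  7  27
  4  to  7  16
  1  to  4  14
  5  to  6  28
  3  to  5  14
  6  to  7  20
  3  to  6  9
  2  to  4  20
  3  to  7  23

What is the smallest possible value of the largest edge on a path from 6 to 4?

20

Comparing a few candidate routes:
6 → 3 → 7 → 2 → 1 → 4: max(9, 23, 8, 13, 14) = 23
6 → 7 → 2 → 1 → 4: max(20, 8, 13, 14) = 20
6 → 3 → 7 → 2 → 4: max(9, 23, 8, 20) = 23
6 → 7 → 2 → 4: max(20, 8, 20) = 20
6 → 7 → 4: max(20, 16) = 20
Best route has worst link 20.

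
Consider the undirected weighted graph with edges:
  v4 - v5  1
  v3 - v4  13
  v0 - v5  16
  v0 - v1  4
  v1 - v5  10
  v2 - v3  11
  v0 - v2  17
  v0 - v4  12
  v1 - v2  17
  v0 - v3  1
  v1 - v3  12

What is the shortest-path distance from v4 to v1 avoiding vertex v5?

Some routes from v4 to v1 avoiding v5:
v4→v3→v1: 13 + 12 = 25
v4→v3→v0→v1: 13 + 1 + 4 = 18
v4→v0→v1: 12 + 4 = 16
The minimum is 16.

16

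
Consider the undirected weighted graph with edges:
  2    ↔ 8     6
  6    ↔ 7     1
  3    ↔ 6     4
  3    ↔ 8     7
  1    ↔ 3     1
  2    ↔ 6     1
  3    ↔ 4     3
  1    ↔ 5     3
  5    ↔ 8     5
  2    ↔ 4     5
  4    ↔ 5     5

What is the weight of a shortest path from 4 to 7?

7

Checking several routes:
4-3-6-7: 3 + 4 + 1 = 8
4-3-1-5-8-2-6-7: 3 + 1 + 3 + 5 + 6 + 1 + 1 = 20
4-5-1-3-6-7: 5 + 3 + 1 + 4 + 1 = 14
4-5-8-2-6-7: 5 + 5 + 6 + 1 + 1 = 18
4-2-6-7: 5 + 1 + 1 = 7
4-3-8-2-6-7: 3 + 7 + 6 + 1 + 1 = 18
Best route has total 7.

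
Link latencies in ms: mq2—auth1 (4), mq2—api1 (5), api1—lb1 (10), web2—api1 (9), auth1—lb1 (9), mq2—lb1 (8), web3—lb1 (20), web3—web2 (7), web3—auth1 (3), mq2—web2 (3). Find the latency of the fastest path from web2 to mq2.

3

Checking several routes:
web2-web3-auth1-mq2: 7 + 3 + 4 = 14
web2-web3-auth1-lb1-mq2: 7 + 3 + 9 + 8 = 27
web2-api1-mq2: 9 + 5 = 14
web2-api1-lb1-mq2: 9 + 10 + 8 = 27
web2-mq2: 3
web2-api1-lb1-auth1-mq2: 9 + 10 + 9 + 4 = 32
Best route has total 3 ms.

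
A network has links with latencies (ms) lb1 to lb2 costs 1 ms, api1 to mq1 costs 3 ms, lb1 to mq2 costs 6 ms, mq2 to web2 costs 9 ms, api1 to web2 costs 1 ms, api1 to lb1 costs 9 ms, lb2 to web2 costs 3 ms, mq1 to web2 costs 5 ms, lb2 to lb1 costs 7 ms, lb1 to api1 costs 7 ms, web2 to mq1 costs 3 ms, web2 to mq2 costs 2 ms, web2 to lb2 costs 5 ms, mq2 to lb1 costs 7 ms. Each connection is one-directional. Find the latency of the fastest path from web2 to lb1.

Candidate routes:
web2 -> mq2 -> lb1: 2 + 7 = 9
web2 -> lb2 -> lb1: 5 + 7 = 12
Best route has total 9 ms.

9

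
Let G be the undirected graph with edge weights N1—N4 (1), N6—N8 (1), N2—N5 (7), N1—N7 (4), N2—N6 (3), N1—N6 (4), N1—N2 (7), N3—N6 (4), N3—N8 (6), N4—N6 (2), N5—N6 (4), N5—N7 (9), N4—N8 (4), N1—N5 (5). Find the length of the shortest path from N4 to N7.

Comparing a few candidate routes:
N4-N1-N7: 1 + 4 = 5
N4-N6-N1-N7: 2 + 4 + 4 = 10
N4-N8-N6-N1-N7: 4 + 1 + 4 + 4 = 13
The minimum is 5.

5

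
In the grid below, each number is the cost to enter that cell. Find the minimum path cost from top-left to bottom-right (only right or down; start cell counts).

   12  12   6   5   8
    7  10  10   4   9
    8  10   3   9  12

60

One optimal route is r0c0 r0c1 r0c2 r0c3 r1c3 r1c4 r2c4.
Its cost is 12 + 12 + 6 + 5 + 4 + 9 + 12 = 60.
For comparison, the top-then-right route costs 64.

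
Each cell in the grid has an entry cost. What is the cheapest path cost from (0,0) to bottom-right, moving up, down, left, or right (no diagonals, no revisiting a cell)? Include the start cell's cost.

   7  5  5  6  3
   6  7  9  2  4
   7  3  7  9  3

32

Best path: (0,0)→(0,1)→(0,2)→(0,3)→(1,3)→(1,4)→(2,4)
Cost: 7 + 5 + 5 + 6 + 2 + 4 + 3 = 32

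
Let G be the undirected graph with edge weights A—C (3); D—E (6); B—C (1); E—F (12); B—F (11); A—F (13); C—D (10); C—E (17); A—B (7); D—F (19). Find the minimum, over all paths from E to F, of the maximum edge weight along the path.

A few of the E→F routes:
E → D → C → B → F: max(6, 10, 1, 11) = 11
E → F: max(12) = 12
E → D → C → A → B → F: max(6, 10, 3, 7, 11) = 11
E → D → C → B → A → F: max(6, 10, 1, 7, 13) = 13
Best route has worst link 11.

11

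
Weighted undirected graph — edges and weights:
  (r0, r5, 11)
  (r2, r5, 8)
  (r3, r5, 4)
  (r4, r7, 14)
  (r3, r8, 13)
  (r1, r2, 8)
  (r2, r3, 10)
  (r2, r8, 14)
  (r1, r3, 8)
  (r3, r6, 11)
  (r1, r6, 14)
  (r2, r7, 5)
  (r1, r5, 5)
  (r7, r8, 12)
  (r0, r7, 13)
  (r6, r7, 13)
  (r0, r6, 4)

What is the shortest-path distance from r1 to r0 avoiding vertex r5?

18

A few of the r1→r0 routes:
r1 - r3 - r6 - r0: 8 + 11 + 4 = 23
r1 - r3 - r2 - r7 - r0: 8 + 10 + 5 + 13 = 36
r1 - r2 - r7 - r6 - r0: 8 + 5 + 13 + 4 = 30
r1 - r6 - r0: 14 + 4 = 18
r1 - r2 - r7 - r0: 8 + 5 + 13 = 26
r1 - r2 - r3 - r6 - r0: 8 + 10 + 11 + 4 = 33
The minimum is 18.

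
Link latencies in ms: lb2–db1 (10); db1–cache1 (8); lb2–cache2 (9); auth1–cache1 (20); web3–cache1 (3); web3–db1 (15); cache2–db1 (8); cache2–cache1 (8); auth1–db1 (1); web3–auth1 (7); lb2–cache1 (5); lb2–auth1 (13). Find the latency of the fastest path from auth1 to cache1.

9

Checking several routes:
auth1 -> lb2 -> cache1: 13 + 5 = 18
auth1 -> db1 -> lb2 -> cache1: 1 + 10 + 5 = 16
auth1 -> db1 -> web3 -> cache1: 1 + 15 + 3 = 19
auth1 -> db1 -> cache1: 1 + 8 = 9
auth1 -> db1 -> cache2 -> cache1: 1 + 8 + 8 = 17
auth1 -> web3 -> cache1: 7 + 3 = 10
Best route has total 9 ms.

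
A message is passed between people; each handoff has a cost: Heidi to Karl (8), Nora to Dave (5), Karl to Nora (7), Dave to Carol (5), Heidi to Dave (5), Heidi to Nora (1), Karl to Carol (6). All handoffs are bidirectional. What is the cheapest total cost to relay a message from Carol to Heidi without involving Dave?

Routes from Carol to Heidi avoiding Dave:
Carol -> Karl -> Nora -> Heidi: 6 + 7 + 1 = 14
Carol -> Karl -> Heidi: 6 + 8 = 14
The minimum is 14.

14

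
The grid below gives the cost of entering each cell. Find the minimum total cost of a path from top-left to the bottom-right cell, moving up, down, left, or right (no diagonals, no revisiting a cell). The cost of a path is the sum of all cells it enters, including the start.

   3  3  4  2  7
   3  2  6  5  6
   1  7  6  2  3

Best path: (0,0)→(0,1)→(0,2)→(0,3)→(1,3)→(2,3)→(2,4)
Cost: 3 + 3 + 4 + 2 + 5 + 2 + 3 = 22

22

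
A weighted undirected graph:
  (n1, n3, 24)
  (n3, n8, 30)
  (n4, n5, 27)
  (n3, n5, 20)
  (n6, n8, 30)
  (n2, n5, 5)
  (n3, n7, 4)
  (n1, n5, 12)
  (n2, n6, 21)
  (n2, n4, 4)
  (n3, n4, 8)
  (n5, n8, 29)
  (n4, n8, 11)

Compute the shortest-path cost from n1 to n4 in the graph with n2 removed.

Checking several routes:
n1 - n5 - n8 - n4: 12 + 29 + 11 = 52
n1 - n5 - n4: 12 + 27 = 39
n1 - n3 - n4: 24 + 8 = 32
n1 - n5 - n3 - n4: 12 + 20 + 8 = 40
n1 - n3 - n8 - n4: 24 + 30 + 11 = 65
Shortest: 32.

32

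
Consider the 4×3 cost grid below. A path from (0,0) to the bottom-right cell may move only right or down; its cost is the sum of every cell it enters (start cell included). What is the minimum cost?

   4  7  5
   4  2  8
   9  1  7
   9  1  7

19

Best path: r0c0 -> r1c0 -> r1c1 -> r2c1 -> r3c1 -> r3c2
Cost: 4 + 4 + 2 + 1 + 1 + 7 = 19
For comparison, the top-then-right route costs 38.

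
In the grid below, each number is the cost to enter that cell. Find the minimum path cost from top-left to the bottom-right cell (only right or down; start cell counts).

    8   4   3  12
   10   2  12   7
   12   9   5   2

30

Cheapest: r0c0 -> r0c1 -> r1c1 -> r2c1 -> r2c2 -> r2c3
  8 + 4 + 2 + 9 + 5 + 2 = 30
(Top row then right column would cost 36.)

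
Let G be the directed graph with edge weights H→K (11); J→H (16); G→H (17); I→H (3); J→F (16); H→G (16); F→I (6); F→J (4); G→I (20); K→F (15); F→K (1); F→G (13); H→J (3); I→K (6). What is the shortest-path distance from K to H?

24

Routes from K to H:
K - F - G - I - H: 15 + 13 + 20 + 3 = 51
K - F - I - H: 15 + 6 + 3 = 24
K - F - J - H: 15 + 4 + 16 = 35
K - F - G - H: 15 + 13 + 17 = 45
Shortest: 24.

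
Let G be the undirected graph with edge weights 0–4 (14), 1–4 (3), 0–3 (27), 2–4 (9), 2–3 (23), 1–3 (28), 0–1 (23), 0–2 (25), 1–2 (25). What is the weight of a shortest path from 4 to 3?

Some routes from 4 to 3:
4 → 2 → 3: 9 + 23 = 32
4 → 0 → 3: 14 + 27 = 41
4 → 1 → 2 → 3: 3 + 25 + 23 = 51
4 → 1 → 3: 3 + 28 = 31
Shortest: 31.

31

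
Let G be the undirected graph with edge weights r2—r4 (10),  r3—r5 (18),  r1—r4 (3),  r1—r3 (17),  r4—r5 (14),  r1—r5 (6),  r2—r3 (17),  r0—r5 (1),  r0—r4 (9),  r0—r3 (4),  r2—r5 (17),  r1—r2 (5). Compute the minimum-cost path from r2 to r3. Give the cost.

16

Some routes from r2 to r3:
r2→r1→r3: 5 + 17 = 22
r2→r1→r4→r0→r3: 5 + 3 + 9 + 4 = 21
r2→r5→r0→r3: 17 + 1 + 4 = 22
r2→r1→r5→r0→r3: 5 + 6 + 1 + 4 = 16
r2→r3: 17
Shortest: 16.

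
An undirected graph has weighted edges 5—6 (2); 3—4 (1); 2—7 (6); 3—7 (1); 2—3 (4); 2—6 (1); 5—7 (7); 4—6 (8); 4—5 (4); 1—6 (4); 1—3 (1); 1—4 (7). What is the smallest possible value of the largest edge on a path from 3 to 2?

4

Comparing a few candidate routes:
3 - 4 - 5 - 6 - 2: max(1, 4, 2, 1) = 4
3 - 7 - 2: max(1, 6) = 6
3 - 1 - 6 - 2: max(1, 4, 1) = 4
3 - 2: max(4) = 4
Smallest bottleneck: 4.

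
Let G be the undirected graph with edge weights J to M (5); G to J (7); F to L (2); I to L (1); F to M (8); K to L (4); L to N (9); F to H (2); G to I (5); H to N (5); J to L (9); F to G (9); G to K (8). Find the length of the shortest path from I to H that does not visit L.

Paths from I to H avoiding L:
I-G-F-H: 5 + 9 + 2 = 16
I-G-J-M-F-H: 5 + 7 + 5 + 8 + 2 = 27
The minimum is 16.

16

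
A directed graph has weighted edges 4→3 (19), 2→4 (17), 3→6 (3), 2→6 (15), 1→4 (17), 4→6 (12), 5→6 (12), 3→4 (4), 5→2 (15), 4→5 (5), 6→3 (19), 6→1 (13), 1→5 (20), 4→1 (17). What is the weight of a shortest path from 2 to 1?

A few of the 2→1 routes:
2→4→1: 17 + 17 = 34
2→6→1: 15 + 13 = 28
2→4→6→1: 17 + 12 + 13 = 42
Best route has total 28.

28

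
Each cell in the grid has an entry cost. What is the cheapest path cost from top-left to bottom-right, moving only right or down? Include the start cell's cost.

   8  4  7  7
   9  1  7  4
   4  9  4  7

31

Best path: (0,0)→(0,1)→(1,1)→(1,2)→(1,3)→(2,3)
Cost: 8 + 4 + 1 + 7 + 4 + 7 = 31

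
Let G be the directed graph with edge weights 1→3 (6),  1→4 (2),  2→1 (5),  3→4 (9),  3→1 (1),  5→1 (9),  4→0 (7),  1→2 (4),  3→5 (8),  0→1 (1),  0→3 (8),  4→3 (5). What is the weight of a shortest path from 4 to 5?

Candidate routes:
4 -> 0 -> 3 -> 5: 7 + 8 + 8 = 23
4 -> 0 -> 1 -> 3 -> 5: 7 + 1 + 6 + 8 = 22
4 -> 3 -> 5: 5 + 8 = 13
Shortest: 13.

13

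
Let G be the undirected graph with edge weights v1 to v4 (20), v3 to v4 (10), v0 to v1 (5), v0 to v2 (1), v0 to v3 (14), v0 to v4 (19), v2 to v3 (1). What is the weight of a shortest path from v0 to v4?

Routes from v0 to v4:
v0→v3→v4: 14 + 10 = 24
v0→v1→v4: 5 + 20 = 25
v0→v2→v3→v4: 1 + 1 + 10 = 12
v0→v4: 19
Shortest: 12.

12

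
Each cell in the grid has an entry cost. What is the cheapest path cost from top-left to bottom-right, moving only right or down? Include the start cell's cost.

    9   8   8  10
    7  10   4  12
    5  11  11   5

Cheapest: (0,0)→(0,1)→(0,2)→(1,2)→(2,2)→(2,3)
  9 + 8 + 8 + 4 + 11 + 5 = 45

45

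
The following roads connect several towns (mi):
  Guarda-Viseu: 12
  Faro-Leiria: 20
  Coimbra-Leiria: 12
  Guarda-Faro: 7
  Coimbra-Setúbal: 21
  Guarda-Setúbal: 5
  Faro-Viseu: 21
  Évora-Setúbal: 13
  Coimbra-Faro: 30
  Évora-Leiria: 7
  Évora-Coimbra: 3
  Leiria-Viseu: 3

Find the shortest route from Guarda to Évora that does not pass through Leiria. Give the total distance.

Candidate routes:
Guarda - Faro - Coimbra - Setúbal - Évora: 7 + 30 + 21 + 13 = 71
Guarda - Viseu - Faro - Coimbra - Évora: 12 + 21 + 30 + 3 = 66
Guarda - Setúbal - Évora: 5 + 13 = 18
Guarda - Faro - Coimbra - Évora: 7 + 30 + 3 = 40
Guarda - Viseu - Faro - Coimbra - Setúbal - Évora: 12 + 21 + 30 + 21 + 13 = 97
Guarda - Setúbal - Coimbra - Évora: 5 + 21 + 3 = 29
Shortest: 18 mi.

18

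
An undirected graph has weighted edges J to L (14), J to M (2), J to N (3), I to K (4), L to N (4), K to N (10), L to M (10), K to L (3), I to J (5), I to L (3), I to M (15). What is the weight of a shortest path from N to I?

7

Comparing a few candidate routes:
N - L - K - I: 4 + 3 + 4 = 11
N - L - I: 4 + 3 = 7
N - K - I: 10 + 4 = 14
N - J - I: 3 + 5 = 8
Shortest: 7.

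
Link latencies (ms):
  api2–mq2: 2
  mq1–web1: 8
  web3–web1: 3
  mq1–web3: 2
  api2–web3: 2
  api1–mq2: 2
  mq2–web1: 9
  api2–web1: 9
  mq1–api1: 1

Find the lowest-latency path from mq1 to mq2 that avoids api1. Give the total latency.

A few of the mq1→mq2 routes:
mq1 - web3 - api2 - mq2: 2 + 2 + 2 = 6
mq1 - web3 - web1 - mq2: 2 + 3 + 9 = 14
mq1 - web1 - web3 - api2 - mq2: 8 + 3 + 2 + 2 = 15
mq1 - web1 - mq2: 8 + 9 = 17
mq1 - web3 - web1 - api2 - mq2: 2 + 3 + 9 + 2 = 16
Shortest: 6 ms.

6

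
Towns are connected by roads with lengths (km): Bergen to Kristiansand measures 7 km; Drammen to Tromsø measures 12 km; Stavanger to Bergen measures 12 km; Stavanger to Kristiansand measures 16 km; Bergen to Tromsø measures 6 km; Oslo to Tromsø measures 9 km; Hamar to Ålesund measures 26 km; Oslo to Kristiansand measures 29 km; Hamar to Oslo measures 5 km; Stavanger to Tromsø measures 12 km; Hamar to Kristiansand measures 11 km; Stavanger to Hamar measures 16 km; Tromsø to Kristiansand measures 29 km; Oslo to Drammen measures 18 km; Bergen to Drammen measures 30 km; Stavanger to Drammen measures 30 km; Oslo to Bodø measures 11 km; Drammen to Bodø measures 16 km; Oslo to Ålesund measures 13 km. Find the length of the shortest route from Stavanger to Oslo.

Some routes from Stavanger to Oslo:
Stavanger - Tromsø - Oslo: 12 + 9 = 21
Stavanger - Bergen - Tromsø - Oslo: 12 + 6 + 9 = 27
Stavanger - Hamar - Oslo: 16 + 5 = 21
Best route has total 21 km.

21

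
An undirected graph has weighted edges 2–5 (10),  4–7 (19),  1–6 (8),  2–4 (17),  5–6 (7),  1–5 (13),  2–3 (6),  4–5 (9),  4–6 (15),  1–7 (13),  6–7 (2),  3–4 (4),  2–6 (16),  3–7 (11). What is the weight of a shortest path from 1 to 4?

A few of the 1→4 routes:
1 -> 6 -> 4: 8 + 15 = 23
1 -> 6 -> 7 -> 3 -> 4: 8 + 2 + 11 + 4 = 25
1 -> 6 -> 5 -> 4: 8 + 7 + 9 = 24
1 -> 5 -> 4: 13 + 9 = 22
1 -> 7 -> 3 -> 4: 13 + 11 + 4 = 28
Shortest: 22.

22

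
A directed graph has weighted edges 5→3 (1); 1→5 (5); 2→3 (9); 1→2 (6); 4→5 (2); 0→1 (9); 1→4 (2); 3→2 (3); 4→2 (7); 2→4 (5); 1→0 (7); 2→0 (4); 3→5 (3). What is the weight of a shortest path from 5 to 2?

4

Candidate routes:
5 - 3 - 2: 1 + 3 = 4
The minimum is 4.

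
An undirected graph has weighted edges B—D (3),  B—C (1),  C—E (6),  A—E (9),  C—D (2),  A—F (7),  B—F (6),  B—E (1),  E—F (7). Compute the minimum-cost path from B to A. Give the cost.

10

Some routes from B to A:
B-E-A: 1 + 9 = 10
B-E-F-A: 1 + 7 + 7 = 15
B-F-A: 6 + 7 = 13
The minimum is 10.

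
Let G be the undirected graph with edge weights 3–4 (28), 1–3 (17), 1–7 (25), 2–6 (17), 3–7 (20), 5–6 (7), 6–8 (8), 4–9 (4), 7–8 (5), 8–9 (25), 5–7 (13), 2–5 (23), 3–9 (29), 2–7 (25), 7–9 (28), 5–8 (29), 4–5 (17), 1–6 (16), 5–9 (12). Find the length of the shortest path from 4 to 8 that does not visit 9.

32

Comparing a few candidate routes:
4 → 5 → 6 → 8: 17 + 7 + 8 = 32
4 → 5 → 8: 17 + 29 = 46
4 → 5 → 7 → 8: 17 + 13 + 5 = 35
The minimum is 32.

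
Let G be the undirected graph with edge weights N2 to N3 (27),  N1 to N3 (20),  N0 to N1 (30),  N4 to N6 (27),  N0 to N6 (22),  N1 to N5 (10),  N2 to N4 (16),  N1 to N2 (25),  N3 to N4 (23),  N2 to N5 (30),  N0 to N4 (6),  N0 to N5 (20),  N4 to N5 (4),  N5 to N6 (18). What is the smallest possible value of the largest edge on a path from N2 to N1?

16

Checking several routes:
N2 → N4 → N5 → N1: max(16, 4, 10) = 16
N2 → N4 → N0 → N5 → N1: max(16, 6, 20, 10) = 20
N2 → N4 → N0 → N6 → N5 → N1: max(16, 6, 22, 18, 10) = 22
Smallest bottleneck: 16.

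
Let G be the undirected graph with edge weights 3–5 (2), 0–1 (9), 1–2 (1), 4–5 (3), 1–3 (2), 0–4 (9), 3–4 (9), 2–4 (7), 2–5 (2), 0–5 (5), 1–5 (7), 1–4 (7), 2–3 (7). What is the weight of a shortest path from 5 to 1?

3

Checking several routes:
5 -> 4 -> 1: 3 + 7 = 10
5 -> 3 -> 2 -> 1: 2 + 7 + 1 = 10
5 -> 1: 7
5 -> 2 -> 1: 2 + 1 = 3
5 -> 3 -> 1: 2 + 2 = 4
5 -> 4 -> 2 -> 1: 3 + 7 + 1 = 11
Best route has total 3.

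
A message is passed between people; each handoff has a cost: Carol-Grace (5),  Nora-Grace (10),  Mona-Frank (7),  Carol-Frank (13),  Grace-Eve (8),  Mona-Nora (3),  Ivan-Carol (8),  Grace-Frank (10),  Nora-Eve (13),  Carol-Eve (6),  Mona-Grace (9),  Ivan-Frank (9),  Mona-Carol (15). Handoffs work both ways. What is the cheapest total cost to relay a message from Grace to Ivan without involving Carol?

Routes from Grace to Ivan avoiding Carol:
Grace - Mona - Frank - Ivan: 9 + 7 + 9 = 25
Grace - Frank - Ivan: 10 + 9 = 19
Grace - Nora - Mona - Frank - Ivan: 10 + 3 + 7 + 9 = 29
Grace - Eve - Nora - Mona - Frank - Ivan: 8 + 13 + 3 + 7 + 9 = 40
Shortest: 19.

19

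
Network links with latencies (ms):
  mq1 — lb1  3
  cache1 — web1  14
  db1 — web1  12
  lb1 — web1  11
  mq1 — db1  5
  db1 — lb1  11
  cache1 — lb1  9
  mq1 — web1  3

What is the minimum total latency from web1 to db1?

Checking several routes:
web1 -> lb1 -> mq1 -> db1: 11 + 3 + 5 = 19
web1 -> db1: 12
web1 -> lb1 -> db1: 11 + 11 = 22
web1 -> mq1 -> db1: 3 + 5 = 8
web1 -> mq1 -> lb1 -> db1: 3 + 3 + 11 = 17
Best route has total 8 ms.

8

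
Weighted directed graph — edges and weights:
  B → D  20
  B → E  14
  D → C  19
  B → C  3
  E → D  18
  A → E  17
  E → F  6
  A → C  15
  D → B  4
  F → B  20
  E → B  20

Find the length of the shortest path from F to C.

23

Routes from F to C:
F -> B -> D -> C: 20 + 20 + 19 = 59
F -> B -> C: 20 + 3 = 23
F -> B -> E -> D -> C: 20 + 14 + 18 + 19 = 71
Best route has total 23.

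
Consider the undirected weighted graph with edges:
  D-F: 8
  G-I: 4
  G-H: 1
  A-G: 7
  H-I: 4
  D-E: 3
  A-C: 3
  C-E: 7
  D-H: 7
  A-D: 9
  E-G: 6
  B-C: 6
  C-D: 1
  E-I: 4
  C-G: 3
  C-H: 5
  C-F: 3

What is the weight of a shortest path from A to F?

6

Some routes from A to F:
A - C - D - F: 3 + 1 + 8 = 12
A - G - C - F: 7 + 3 + 3 = 13
A - C - F: 3 + 3 = 6
The minimum is 6.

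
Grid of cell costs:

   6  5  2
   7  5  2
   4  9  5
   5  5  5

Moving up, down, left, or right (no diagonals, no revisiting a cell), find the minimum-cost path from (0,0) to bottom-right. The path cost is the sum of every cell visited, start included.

Cheapest: [0,0] [0,1] [0,2] [1,2] [2,2] [3,2]
  6 + 5 + 2 + 2 + 5 + 5 = 25

25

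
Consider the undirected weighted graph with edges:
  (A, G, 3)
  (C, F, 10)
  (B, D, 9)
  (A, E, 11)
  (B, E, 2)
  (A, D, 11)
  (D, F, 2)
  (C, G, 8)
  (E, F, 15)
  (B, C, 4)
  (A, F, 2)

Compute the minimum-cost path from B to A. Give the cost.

Comparing a few candidate routes:
B-E-A: 2 + 11 = 13
B-D-F-A: 9 + 2 + 2 = 13
B-C-G-A: 4 + 8 + 3 = 15
B-C-F-A: 4 + 10 + 2 = 16
The minimum is 13.

13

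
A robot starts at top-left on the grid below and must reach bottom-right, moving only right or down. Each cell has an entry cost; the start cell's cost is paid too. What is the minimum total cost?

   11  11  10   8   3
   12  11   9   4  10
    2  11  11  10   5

Best path: r0c0 r0c1 r0c2 r0c3 r0c4 r1c4 r2c4
Cost: 11 + 11 + 10 + 8 + 3 + 10 + 5 = 58

58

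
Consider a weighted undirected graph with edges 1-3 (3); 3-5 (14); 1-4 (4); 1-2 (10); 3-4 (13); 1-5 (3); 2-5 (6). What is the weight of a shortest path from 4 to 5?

7

A few of the 4→5 routes:
4 - 1 - 3 - 5: 4 + 3 + 14 = 21
4 - 1 - 2 - 5: 4 + 10 + 6 = 20
4 - 1 - 5: 4 + 3 = 7
4 - 3 - 1 - 5: 13 + 3 + 3 = 19
The minimum is 7.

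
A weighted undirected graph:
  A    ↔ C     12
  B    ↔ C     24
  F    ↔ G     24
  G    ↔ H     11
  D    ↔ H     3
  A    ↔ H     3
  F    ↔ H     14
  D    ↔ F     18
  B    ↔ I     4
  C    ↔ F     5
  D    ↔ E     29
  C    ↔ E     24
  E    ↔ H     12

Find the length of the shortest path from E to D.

15

Comparing a few candidate routes:
E - H - F - D: 12 + 14 + 18 = 44
E - D: 29
E - H - D: 12 + 3 = 15
E - C - A - H - D: 24 + 12 + 3 + 3 = 42
Best route has total 15.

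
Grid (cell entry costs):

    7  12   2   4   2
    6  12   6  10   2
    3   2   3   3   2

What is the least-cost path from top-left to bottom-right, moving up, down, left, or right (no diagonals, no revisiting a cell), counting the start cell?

26

Path [0,0] -> [1,0] -> [2,0] -> [2,1] -> [2,2] -> [2,3] -> [2,4]: 7 + 6 + 3 + 2 + 3 + 3 + 2 = 26.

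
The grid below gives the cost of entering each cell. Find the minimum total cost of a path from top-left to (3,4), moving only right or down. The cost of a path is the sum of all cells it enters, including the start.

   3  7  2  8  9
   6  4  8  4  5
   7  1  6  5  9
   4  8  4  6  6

Cheapest: (0,0) -> (1,0) -> (1,1) -> (2,1) -> (2,2) -> (3,2) -> (3,3) -> (3,4)
  3 + 6 + 4 + 1 + 6 + 4 + 6 + 6 = 36
(Top row then right column would cost 49.)

36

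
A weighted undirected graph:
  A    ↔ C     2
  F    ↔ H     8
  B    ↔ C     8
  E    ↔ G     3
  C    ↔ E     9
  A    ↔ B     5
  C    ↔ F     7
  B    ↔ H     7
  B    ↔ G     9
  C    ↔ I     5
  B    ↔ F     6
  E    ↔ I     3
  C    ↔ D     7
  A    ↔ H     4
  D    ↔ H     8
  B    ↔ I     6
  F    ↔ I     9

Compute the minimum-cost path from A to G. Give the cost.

Some routes from A to G:
A - H - B - G: 4 + 7 + 9 = 20
A - C - B - G: 2 + 8 + 9 = 19
A - C - I - E - G: 2 + 5 + 3 + 3 = 13
A - C - E - G: 2 + 9 + 3 = 14
A - B - G: 5 + 9 = 14
A - B - I - E - G: 5 + 6 + 3 + 3 = 17
Shortest: 13.

13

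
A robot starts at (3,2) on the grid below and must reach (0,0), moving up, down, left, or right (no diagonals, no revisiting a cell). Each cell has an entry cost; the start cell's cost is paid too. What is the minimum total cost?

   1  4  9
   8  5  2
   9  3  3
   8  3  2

One optimal route is [3,2] -> [2,2] -> [1,2] -> [1,1] -> [0,1] -> [0,0].
Its cost is 2 + 3 + 2 + 5 + 4 + 1 = 17.

17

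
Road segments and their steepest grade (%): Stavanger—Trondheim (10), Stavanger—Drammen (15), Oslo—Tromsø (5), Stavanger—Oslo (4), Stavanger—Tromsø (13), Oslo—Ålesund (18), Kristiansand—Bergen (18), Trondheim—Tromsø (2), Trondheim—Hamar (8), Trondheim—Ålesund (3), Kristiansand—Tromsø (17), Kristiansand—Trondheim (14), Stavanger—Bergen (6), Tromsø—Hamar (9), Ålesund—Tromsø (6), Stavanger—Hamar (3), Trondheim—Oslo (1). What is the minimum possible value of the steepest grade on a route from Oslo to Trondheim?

1

A few of the Oslo→Trondheim routes:
Oslo - Tromsø - Trondheim: max(5, 2) = 5
Oslo - Stavanger - Hamar - Tromsø - Trondheim: max(4, 3, 9, 2) = 9
Oslo - Stavanger - Hamar - Trondheim: max(4, 3, 8) = 8
Oslo - Tromsø - Hamar - Trondheim: max(5, 9, 8) = 9
Oslo - Tromsø - Ålesund - Trondheim: max(5, 6, 3) = 6
Oslo - Trondheim: max(1) = 1
Best route has worst link 1%.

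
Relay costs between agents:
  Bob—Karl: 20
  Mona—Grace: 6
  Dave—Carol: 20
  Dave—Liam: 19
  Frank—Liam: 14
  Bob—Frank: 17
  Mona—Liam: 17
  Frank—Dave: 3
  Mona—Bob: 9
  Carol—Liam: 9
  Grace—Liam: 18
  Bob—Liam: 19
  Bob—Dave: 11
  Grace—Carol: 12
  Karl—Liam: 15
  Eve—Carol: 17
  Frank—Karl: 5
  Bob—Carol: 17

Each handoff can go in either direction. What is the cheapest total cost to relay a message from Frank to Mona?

23

Checking several routes:
Frank - Karl - Liam - Mona: 5 + 15 + 17 = 37
Frank - Liam - Grace - Mona: 14 + 18 + 6 = 38
Frank - Liam - Mona: 14 + 17 = 31
Frank - Dave - Bob - Mona: 3 + 11 + 9 = 23
Frank - Bob - Mona: 17 + 9 = 26
Frank - Karl - Bob - Mona: 5 + 20 + 9 = 34
Best route has total 23.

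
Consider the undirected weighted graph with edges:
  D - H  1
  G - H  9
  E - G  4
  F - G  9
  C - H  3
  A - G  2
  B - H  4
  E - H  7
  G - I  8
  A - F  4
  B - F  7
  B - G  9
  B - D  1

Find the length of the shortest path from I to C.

Checking several routes:
I-G-E-H-C: 8 + 4 + 7 + 3 = 22
I-G-B-H-C: 8 + 9 + 4 + 3 = 24
I-G-H-C: 8 + 9 + 3 = 20
I-G-B-D-H-C: 8 + 9 + 1 + 1 + 3 = 22
Best route has total 20.

20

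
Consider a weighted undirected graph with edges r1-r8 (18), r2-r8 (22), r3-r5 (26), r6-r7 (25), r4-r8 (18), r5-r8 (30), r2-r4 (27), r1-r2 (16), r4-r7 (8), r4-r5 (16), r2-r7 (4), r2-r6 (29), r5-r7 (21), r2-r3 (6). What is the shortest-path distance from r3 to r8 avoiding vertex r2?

56

Paths from r3 to r8 avoiding r2:
r3-r5-r4-r8: 26 + 16 + 18 = 60
r3-r5-r8: 26 + 30 = 56
r3-r5-r7-r4-r8: 26 + 21 + 8 + 18 = 73
The minimum is 56.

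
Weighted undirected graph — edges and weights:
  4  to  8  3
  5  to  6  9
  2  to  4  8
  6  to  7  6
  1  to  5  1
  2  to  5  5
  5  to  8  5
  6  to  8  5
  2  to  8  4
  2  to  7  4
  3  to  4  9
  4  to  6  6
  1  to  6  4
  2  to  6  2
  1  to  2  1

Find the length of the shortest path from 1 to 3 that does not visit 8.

A few of the 1→3 routes:
1 -> 2 -> 4 -> 3: 1 + 8 + 9 = 18
1 -> 6 -> 2 -> 4 -> 3: 4 + 2 + 8 + 9 = 23
1 -> 6 -> 4 -> 3: 4 + 6 + 9 = 19
1 -> 2 -> 6 -> 4 -> 3: 1 + 2 + 6 + 9 = 18
Best route has total 18.

18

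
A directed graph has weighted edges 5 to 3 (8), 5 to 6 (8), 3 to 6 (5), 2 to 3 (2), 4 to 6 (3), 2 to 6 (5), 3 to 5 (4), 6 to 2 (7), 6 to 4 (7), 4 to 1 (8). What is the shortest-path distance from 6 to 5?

Candidate routes:
6 - 2 - 3 - 5: 7 + 2 + 4 = 13
The minimum is 13.

13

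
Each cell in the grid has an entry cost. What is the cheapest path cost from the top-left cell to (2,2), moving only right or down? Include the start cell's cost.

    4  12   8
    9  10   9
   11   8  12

Cheapest: (0,0) -> (1,0) -> (1,1) -> (2,1) -> (2,2)
  4 + 9 + 10 + 8 + 12 = 43
(Top row then right column would cost 45.)

43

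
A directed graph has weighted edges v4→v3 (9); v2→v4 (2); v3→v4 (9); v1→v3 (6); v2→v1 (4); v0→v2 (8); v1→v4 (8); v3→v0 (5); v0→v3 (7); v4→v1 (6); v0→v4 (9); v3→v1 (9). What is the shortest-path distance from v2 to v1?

4

Candidate routes:
v2 → v1: 4
v2 → v4 → v3 → v1: 2 + 9 + 9 = 20
v2 → v4 → v1: 2 + 6 = 8
Best route has total 4.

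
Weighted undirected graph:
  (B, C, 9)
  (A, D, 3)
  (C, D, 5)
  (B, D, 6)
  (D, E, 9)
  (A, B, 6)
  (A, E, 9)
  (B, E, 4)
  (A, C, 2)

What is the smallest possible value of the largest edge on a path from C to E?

Checking several routes:
C-D-A-B-E: max(5, 3, 6, 4) = 6
C-A-B-E: max(2, 6, 4) = 6
C-A-D-B-E: max(2, 3, 6, 4) = 6
C-D-B-E: max(5, 6, 4) = 6
Best route has worst link 6.

6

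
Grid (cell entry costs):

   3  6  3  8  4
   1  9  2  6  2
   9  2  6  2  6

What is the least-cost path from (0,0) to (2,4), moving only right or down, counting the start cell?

Path r0c0 → r0c1 → r0c2 → r1c2 → r1c3 → r1c4 → r2c4: 3 + 6 + 3 + 2 + 6 + 2 + 6 = 28.

28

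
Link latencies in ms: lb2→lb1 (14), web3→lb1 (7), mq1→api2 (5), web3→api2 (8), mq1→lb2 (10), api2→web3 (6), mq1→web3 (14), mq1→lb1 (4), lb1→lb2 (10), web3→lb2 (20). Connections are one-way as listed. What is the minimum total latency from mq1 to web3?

11

Candidate routes:
mq1 → api2 → web3: 5 + 6 = 11
mq1 → web3: 14
Shortest: 11 ms.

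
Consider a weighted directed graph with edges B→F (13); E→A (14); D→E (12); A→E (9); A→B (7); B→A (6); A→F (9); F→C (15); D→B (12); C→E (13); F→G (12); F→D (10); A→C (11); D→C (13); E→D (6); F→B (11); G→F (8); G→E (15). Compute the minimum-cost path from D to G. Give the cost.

Checking several routes:
D - B - A - F - G: 12 + 6 + 9 + 12 = 39
D - E - A - B - F - G: 12 + 14 + 7 + 13 + 12 = 58
D - B - F - G: 12 + 13 + 12 = 37
D - E - A - F - G: 12 + 14 + 9 + 12 = 47
D - C - E - A - F - G: 13 + 13 + 14 + 9 + 12 = 61
Shortest: 37.

37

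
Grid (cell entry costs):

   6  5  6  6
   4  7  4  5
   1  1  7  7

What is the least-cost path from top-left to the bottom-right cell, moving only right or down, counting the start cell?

Cheapest: r0c0 -> r1c0 -> r2c0 -> r2c1 -> r2c2 -> r2c3
  6 + 4 + 1 + 1 + 7 + 7 = 26
(Top row then right column would cost 35.)

26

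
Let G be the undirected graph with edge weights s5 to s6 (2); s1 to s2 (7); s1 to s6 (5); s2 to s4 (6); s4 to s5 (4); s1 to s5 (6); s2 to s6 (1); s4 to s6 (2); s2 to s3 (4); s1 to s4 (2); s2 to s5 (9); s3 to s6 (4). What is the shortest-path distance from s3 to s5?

Some routes from s3 to s5:
s3-s2-s6-s5: 4 + 1 + 2 = 7
s3-s6-s5: 4 + 2 = 6
s3-s2-s6-s4-s5: 4 + 1 + 2 + 4 = 11
s3-s2-s4-s6-s5: 4 + 6 + 2 + 2 = 14
s3-s6-s4-s5: 4 + 2 + 4 = 10
s3-s2-s5: 4 + 9 = 13
Shortest: 6.

6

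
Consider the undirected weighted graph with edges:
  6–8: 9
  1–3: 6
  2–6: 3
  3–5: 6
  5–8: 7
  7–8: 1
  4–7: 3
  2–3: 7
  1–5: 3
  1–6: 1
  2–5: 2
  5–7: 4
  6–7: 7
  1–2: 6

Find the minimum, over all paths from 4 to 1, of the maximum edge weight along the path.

4

A few of the 4→1 routes:
4 → 7 → 5 → 2 → 1: max(3, 4, 2, 6) = 6
4 → 7 → 5 → 1: max(3, 4, 3) = 4
4 → 7 → 5 → 3 → 2 → 6 → 1: max(3, 4, 6, 7, 3, 1) = 7
4 → 7 → 5 → 3 → 1: max(3, 4, 6, 6) = 6
4 → 7 → 5 → 2 → 6 → 1: max(3, 4, 2, 3, 1) = 4
The minimum achievable maximum is 4.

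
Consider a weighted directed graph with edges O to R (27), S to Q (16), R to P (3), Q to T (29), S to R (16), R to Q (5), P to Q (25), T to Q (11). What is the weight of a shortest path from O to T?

Paths from O to T:
O → R → P → Q → T: 27 + 3 + 25 + 29 = 84
O → R → Q → T: 27 + 5 + 29 = 61
Best route has total 61.

61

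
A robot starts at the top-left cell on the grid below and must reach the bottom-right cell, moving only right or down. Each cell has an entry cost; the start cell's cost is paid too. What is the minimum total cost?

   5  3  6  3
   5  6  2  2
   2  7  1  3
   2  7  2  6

Best path: [0,0] -> [0,1] -> [0,2] -> [1,2] -> [2,2] -> [3,2] -> [3,3]
Cost: 5 + 3 + 6 + 2 + 1 + 2 + 6 = 25
For comparison, the top-then-right route costs 28.

25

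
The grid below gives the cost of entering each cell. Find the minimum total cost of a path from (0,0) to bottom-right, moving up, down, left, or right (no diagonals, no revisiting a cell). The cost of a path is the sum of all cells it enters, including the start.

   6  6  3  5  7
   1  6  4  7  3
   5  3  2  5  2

24

One optimal route is r0c0→r1c0→r2c0→r2c1→r2c2→r2c3→r2c4.
Its cost is 6 + 1 + 5 + 3 + 2 + 5 + 2 = 24.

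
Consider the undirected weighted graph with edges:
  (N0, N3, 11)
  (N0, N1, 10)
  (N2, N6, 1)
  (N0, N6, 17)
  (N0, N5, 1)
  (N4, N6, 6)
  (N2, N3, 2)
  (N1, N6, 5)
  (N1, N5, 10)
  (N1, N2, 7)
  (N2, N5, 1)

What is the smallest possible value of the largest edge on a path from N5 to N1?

5

Checking several routes:
N5→N2→N1: max(1, 7) = 7
N5→N1: max(10) = 10
N5→N2→N6→N1: max(1, 1, 5) = 5
Best route has worst link 5.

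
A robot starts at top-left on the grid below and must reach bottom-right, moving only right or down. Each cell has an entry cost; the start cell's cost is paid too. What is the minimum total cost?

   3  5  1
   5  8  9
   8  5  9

Take (0,0) (0,1) (0,2) (1,2) (2,2) for a total of 3 + 5 + 1 + 9 + 9 = 27.

27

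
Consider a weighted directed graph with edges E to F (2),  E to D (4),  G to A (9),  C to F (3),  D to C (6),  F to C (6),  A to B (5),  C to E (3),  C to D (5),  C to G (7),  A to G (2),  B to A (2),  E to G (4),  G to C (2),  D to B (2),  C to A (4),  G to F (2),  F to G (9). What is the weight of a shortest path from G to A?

Comparing a few candidate routes:
G→A: 9
G→C→A: 2 + 4 = 6
G→F→C→A: 2 + 6 + 4 = 12
G→C→D→B→A: 2 + 5 + 2 + 2 = 11
The minimum is 6.

6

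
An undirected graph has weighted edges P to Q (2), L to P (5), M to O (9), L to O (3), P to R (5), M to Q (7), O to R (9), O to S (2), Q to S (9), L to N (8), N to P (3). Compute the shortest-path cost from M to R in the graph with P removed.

18

Paths from M to R avoiding P:
M-O-R: 9 + 9 = 18
M-Q-S-O-R: 7 + 9 + 2 + 9 = 27
The minimum is 18.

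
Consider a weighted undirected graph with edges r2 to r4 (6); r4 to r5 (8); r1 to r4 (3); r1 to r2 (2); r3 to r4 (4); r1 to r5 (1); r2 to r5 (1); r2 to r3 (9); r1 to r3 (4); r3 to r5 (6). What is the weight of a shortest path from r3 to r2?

6

Checking several routes:
r3 -> r4 -> r1 -> r5 -> r2: 4 + 3 + 1 + 1 = 9
r3 -> r1 -> r5 -> r2: 4 + 1 + 1 = 6
r3 -> r1 -> r2: 4 + 2 = 6
r3 -> r5 -> r2: 6 + 1 = 7
Best route has total 6.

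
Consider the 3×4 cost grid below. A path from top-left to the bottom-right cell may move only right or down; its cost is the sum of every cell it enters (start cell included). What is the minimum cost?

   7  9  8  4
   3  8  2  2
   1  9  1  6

Best path: [0,0] [1,0] [1,1] [1,2] [2,2] [2,3]
Cost: 7 + 3 + 8 + 2 + 1 + 6 = 27

27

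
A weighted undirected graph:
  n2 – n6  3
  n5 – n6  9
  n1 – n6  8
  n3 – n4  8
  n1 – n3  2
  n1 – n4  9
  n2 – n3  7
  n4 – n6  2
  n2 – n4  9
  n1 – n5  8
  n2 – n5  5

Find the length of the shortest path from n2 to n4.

5

A few of the n2→n4 routes:
n2 - n4: 9
n2 - n6 - n4: 3 + 2 = 5
n2 - n3 - n4: 7 + 8 = 15
n2 - n3 - n1 - n6 - n4: 7 + 2 + 8 + 2 = 19
n2 - n3 - n1 - n4: 7 + 2 + 9 = 18
n2 - n5 - n6 - n4: 5 + 9 + 2 = 16
The minimum is 5.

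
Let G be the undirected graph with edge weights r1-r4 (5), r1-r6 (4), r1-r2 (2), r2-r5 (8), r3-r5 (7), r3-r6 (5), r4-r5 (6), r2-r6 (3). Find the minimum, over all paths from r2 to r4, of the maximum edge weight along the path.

A few of the r2→r4 routes:
r2→r1→r4: max(2, 5) = 5
r2→r6→r3→r5→r4: max(3, 5, 7, 6) = 7
r2→r1→r6→r3→r5→r4: max(2, 4, 5, 7, 6) = 7
r2→r6→r1→r4: max(3, 4, 5) = 5
The minimum achievable maximum is 5.

5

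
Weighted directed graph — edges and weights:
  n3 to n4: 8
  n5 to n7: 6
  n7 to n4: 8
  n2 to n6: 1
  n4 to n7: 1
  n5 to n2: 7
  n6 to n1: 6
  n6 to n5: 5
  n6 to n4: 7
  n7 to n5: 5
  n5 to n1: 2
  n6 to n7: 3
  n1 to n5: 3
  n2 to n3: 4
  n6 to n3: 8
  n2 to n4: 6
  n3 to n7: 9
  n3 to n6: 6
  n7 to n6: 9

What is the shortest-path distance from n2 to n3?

Paths from n2 to n3:
n2→n4→n7→n6→n3: 6 + 1 + 9 + 8 = 24
n2→n6→n3: 1 + 8 = 9
n2→n3: 4
Shortest: 4.

4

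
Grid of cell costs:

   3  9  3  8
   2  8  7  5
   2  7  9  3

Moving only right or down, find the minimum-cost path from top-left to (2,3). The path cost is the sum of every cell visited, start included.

26

Take r0c0 -> r1c0 -> r2c0 -> r2c1 -> r2c2 -> r2c3 for a total of 3 + 2 + 2 + 7 + 9 + 3 = 26.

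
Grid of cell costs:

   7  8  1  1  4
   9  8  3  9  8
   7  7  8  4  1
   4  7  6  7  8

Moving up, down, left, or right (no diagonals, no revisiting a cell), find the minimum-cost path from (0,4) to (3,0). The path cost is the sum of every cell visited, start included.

One optimal route is r0c4→r0c3→r0c2→r1c2→r2c2→r3c2→r3c1→r3c0.
Its cost is 4 + 1 + 1 + 3 + 8 + 6 + 7 + 4 = 34.

34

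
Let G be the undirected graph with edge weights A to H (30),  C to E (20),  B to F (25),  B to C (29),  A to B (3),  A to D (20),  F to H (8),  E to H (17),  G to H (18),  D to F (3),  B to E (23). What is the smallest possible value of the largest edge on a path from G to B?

20

Comparing a few candidate routes:
G - H - F - B: max(18, 8, 25) = 25
G - H - A - D - F - B: max(18, 30, 20, 3, 25) = 30
G - H - F - D - A - B: max(18, 8, 3, 20, 3) = 20
G - H - E - B: max(18, 17, 23) = 23
G - H - E - C - B: max(18, 17, 20, 29) = 29
The minimum achievable maximum is 20.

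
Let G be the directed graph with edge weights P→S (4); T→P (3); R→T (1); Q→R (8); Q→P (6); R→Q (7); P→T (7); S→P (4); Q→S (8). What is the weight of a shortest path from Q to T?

9

Paths from Q to T:
Q-S-P-T: 8 + 4 + 7 = 19
Q-P-T: 6 + 7 = 13
Q-R-T: 8 + 1 = 9
The minimum is 9.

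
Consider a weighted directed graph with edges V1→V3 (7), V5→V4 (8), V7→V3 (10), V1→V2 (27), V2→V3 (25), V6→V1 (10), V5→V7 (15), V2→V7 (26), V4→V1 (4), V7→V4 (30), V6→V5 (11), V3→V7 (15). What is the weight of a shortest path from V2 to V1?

Paths from V2 to V1:
V2→V7→V4→V1: 26 + 30 + 4 = 60
V2→V3→V7→V4→V1: 25 + 15 + 30 + 4 = 74
The minimum is 60.

60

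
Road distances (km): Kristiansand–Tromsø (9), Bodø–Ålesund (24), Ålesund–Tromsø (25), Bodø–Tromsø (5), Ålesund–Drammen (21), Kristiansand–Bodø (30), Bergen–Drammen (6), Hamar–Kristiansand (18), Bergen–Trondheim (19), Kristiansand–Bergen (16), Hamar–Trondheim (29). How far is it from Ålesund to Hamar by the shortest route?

A few of the Ålesund→Hamar routes:
Ålesund→Bodø→Kristiansand→Hamar: 24 + 30 + 18 = 72
Ålesund→Tromsø→Kristiansand→Hamar: 25 + 9 + 18 = 52
Ålesund→Drammen→Bergen→Kristiansand→Hamar: 21 + 6 + 16 + 18 = 61
Ålesund→Drammen→Bergen→Trondheim→Hamar: 21 + 6 + 19 + 29 = 75
Ålesund→Bodø→Tromsø→Kristiansand→Hamar: 24 + 5 + 9 + 18 = 56
Shortest: 52 km.

52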